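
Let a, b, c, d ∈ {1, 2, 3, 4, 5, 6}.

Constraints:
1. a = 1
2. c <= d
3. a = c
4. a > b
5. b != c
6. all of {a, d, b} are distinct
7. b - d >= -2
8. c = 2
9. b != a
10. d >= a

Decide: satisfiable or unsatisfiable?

Constraint 1 fixes a = 1 and constraint 8 fixes c = 2, but constraint 3 requires a = c. Since 1 ≠ 2, contradiction.

Unsatisfiable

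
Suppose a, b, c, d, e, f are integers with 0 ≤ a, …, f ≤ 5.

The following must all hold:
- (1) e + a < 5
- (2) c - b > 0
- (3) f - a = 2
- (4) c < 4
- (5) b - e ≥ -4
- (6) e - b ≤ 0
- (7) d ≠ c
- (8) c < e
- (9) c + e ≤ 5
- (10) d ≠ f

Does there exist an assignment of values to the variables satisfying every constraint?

Unsatisfiable

Constraints 2, 6, and 8 give e ≤ b, b < c, c < e. Chaining: e ≤ b < c < e, which forces e < e — impossible.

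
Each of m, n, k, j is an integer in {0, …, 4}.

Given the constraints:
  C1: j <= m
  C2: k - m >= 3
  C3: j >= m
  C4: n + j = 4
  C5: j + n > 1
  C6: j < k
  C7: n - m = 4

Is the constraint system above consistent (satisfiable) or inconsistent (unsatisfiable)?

Satisfiable

Setting (m, n, k, j) = (0, 4, 4, 0) satisfies everything: constraint 2: k - m = 4; constraint 4: n + j = 4, and the others follow.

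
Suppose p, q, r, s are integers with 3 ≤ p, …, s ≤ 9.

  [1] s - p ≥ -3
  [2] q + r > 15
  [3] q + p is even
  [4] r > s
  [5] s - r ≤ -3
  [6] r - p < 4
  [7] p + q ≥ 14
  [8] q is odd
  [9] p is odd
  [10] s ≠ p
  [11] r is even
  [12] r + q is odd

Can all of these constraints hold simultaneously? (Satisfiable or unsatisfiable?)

Satisfiable

One satisfying assignment is p = 7, q = 9, r = 8, s = 4.
For the less obvious constraints — constraint 1: s - p = -3; constraint 2: q + r = 17; constraint 5: s - r = -4 — and the others hold by inspection.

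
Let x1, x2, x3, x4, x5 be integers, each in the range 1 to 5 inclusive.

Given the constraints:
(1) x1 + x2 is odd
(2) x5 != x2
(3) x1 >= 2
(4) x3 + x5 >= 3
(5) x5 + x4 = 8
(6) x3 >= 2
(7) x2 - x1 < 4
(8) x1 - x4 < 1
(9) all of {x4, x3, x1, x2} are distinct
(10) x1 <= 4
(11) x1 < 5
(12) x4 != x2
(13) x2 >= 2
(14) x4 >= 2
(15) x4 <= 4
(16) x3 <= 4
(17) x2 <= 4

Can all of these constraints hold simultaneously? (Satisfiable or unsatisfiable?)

Constraints 3, 6, 10, 13, 14, 15, 16, and 17 confine each of x4, x3, x1, x2 to the 3 values {2, …, 4}.
Constraint 9 requires all 4 of them to be distinct, but only 3 values are available — impossible by the pigeonhole principle.

Unsatisfiable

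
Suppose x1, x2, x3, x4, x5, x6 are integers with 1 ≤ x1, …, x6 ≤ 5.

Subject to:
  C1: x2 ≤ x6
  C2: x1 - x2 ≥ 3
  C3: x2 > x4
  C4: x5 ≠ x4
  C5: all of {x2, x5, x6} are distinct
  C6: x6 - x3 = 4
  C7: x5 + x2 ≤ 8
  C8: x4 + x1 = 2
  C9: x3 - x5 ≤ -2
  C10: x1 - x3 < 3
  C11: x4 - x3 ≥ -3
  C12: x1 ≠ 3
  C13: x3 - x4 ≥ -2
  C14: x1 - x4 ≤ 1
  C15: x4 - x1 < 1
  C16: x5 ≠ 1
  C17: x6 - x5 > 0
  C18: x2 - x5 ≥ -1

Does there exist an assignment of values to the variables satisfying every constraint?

Constraints 2, 9, 13, 14, and 18 give x1 − x2 ≥ 3, x2 − x5 ≥ -1, x5 − x3 ≥ 2, x3 − x4 ≥ -2, x4 − x1 ≥ -1.
Adding all 5 inequalities: the left sides telescope to 0, and the right sides sum to 3 + (-1) + 2 + (-2) + (-1) = 1. So 0 ≥ 1, which is false.

Unsatisfiable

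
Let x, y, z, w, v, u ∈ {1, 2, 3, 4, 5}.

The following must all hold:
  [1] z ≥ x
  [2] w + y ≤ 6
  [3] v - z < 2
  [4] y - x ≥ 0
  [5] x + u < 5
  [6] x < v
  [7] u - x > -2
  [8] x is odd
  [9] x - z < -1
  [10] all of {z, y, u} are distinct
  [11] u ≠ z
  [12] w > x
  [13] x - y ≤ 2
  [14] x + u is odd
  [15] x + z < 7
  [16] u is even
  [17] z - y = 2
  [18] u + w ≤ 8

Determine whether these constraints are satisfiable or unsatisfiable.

Satisfiable

The assignment x = 1, y = 1, z = 3, w = 5, v = 4, u = 2 works:
  constraint 2 holds since w + y = 6.
  constraint 3 holds since v - z = 1.
  constraint 4 holds since y - x = 0.
The rest check out directly.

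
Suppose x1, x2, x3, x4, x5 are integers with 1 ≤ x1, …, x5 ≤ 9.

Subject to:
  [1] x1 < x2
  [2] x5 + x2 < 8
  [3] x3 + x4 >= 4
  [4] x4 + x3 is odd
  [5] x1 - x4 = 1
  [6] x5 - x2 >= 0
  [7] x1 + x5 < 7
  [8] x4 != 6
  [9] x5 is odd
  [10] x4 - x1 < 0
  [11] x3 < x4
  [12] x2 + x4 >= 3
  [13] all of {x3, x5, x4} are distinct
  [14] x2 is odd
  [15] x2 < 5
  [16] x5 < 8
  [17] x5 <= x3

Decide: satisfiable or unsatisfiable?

Unsatisfiable

Constraints 1, 6, 10, 11, and 17 give x3 < x4, x4 < x1, x1 < x2, x2 ≤ x5, x5 ≤ x3. Chaining: x3 < x4 < x1 < x2 ≤ x5 ≤ x3, which forces x3 < x3 — impossible.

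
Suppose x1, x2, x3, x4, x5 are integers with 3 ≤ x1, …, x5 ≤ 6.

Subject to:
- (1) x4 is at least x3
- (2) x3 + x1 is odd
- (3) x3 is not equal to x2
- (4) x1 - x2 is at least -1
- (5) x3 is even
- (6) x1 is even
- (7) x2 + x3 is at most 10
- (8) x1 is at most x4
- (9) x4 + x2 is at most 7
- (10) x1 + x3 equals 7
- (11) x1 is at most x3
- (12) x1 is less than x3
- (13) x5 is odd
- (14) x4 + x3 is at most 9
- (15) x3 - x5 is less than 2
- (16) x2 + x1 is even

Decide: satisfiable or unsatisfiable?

Constraint 5 makes x3 even and constraint 6 makes x1 even, so x3 + x1 must be even. Constraint 2 says x3 + x1 is odd — contradiction.

Unsatisfiable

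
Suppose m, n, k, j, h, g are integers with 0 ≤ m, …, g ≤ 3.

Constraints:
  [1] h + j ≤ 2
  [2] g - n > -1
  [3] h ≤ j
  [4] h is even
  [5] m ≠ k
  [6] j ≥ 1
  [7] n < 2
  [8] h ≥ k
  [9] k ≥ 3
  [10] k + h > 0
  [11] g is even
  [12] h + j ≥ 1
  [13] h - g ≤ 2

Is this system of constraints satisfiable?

Unsatisfiable

From constraints 8 and 9: h ≥ k ≥ 3. From constraint 6: j ≥ 1. Hence h + j ≥ 4. But constraint 1 requires h + j ≤ 2, and 2 < 4. Contradiction.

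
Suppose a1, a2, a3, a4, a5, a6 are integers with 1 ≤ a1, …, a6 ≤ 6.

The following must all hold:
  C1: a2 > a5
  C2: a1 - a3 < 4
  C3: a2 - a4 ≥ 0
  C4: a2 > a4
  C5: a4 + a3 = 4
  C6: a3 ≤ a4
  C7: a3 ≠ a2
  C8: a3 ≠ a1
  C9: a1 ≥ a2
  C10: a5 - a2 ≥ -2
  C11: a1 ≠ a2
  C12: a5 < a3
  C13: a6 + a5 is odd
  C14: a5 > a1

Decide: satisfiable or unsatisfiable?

Unsatisfiable

Constraints 4, 6, 9, 12, and 14 give a4 < a2, a2 ≤ a1, a1 < a5, a5 < a3, a3 ≤ a4. Chaining: a4 < a2 ≤ a1 < a5 < a3 ≤ a4, which forces a4 < a4 — impossible.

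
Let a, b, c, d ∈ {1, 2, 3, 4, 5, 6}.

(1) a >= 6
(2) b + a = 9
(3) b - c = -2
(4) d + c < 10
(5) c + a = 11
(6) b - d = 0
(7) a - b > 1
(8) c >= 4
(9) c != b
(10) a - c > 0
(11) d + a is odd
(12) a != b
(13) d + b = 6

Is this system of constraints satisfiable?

Take a = 6, b = 3, c = 5, d = 3. Then constraint 2: b + a = 9; constraint 3: b - c = -2; constraint 4: d + c = 8, and every other listed constraint is also met.

Satisfiable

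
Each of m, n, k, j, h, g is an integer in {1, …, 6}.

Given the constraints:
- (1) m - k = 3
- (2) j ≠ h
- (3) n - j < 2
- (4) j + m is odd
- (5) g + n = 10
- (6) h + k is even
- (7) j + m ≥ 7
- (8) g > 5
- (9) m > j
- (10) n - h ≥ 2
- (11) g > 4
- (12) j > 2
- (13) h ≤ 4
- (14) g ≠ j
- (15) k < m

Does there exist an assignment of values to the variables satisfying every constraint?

One satisfying assignment is m = 4, n = 4, k = 1, j = 3, h = 1, g = 6.
For the less obvious constraints — constraint 1: m - k = 3; constraint 3: n - j = 1; constraint 5: g + n = 10 — and the others hold by inspection.

Satisfiable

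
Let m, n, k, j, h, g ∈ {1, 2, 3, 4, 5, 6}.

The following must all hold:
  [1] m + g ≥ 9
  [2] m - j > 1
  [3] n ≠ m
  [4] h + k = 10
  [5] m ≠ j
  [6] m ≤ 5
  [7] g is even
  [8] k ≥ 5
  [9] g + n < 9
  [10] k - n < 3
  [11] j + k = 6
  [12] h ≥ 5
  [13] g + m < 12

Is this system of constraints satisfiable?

Satisfiable

Try m = 5, n = 4, k = 5, j = 1, h = 5, g = 4.
Check constraint 1: m + g = 9; constraint 2: m - j = 4; constraint 4: h + k = 10. The remaining constraints are straightforward to verify.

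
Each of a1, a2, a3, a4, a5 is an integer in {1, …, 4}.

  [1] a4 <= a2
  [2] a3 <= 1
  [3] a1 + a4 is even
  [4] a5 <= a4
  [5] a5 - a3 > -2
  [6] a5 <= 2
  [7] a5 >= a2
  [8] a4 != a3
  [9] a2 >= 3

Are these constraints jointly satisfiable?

From constraint 9: a2 ≥ 3. From constraints 6 and 7: a2 ≤ a5 and a5 ≤ 2, so a2 ≤ 2. But 2 < 3, so no value of a2 works.

Unsatisfiable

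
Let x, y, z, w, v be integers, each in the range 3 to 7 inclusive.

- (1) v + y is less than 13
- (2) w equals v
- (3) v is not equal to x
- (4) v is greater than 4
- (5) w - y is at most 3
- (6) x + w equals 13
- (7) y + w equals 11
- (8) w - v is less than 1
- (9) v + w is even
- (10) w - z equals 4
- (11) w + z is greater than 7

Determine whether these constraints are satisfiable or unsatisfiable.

Satisfiable

Try x = 6, y = 4, z = 3, w = 7, v = 7.
Check constraint 1: v + y = 11; constraint 5: w - y = 3. The remaining constraints are straightforward to verify.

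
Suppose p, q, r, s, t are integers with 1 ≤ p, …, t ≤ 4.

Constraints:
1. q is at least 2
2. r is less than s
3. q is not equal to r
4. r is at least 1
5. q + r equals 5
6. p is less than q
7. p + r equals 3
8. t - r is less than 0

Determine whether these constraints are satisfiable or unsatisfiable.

Setting (p, q, r, s, t) = (1, 3, 2, 4, 1) satisfies everything: constraint 5: q + r = 5; constraint 7: p + r = 3, and the others follow.

Satisfiable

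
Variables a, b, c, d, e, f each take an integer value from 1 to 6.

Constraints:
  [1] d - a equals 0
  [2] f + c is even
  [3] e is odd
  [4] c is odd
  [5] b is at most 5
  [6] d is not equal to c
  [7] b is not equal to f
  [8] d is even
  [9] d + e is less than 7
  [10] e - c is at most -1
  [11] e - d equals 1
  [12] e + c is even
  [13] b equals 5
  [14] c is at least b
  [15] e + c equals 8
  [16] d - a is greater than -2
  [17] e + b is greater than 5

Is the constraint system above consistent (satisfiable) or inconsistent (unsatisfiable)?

Satisfiable

Take a = 2, b = 5, c = 5, d = 2, e = 3, f = 3. Then constraint 1: d - a = 0; constraint 9: d + e = 5; constraint 10: e - c = -2, and every other listed constraint is also met.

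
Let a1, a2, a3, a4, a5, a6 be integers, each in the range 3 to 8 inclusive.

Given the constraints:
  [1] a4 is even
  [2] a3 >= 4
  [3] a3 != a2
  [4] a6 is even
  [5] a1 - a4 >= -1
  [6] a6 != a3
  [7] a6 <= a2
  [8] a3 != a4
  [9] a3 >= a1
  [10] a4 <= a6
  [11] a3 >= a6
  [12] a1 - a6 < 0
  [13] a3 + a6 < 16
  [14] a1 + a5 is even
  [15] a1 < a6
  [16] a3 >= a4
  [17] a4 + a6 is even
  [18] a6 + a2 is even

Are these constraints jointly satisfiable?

Satisfiable

The assignment a1 = 5, a2 = 8, a3 = 7, a4 = 6, a5 = 5, a6 = 6 works:
  constraint 5 holds since a1 - a4 = -1.
  constraint 12 holds since a1 - a6 = -1.
  constraint 13 holds since a3 + a6 = 13.
The rest check out directly.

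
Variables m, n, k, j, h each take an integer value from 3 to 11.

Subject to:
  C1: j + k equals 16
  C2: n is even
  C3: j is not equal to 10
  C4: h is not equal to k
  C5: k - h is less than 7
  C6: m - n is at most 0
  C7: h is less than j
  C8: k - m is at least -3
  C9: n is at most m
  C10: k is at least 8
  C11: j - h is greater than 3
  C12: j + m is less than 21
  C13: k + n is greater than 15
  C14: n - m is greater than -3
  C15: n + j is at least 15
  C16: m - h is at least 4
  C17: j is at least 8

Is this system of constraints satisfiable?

Setting (m, n, k, j, h) = (10, 10, 8, 8, 3) satisfies everything: constraint 1: j + k = 16; constraint 5: k - h = 5; constraint 6: m - n = 0, and the others follow.

Satisfiable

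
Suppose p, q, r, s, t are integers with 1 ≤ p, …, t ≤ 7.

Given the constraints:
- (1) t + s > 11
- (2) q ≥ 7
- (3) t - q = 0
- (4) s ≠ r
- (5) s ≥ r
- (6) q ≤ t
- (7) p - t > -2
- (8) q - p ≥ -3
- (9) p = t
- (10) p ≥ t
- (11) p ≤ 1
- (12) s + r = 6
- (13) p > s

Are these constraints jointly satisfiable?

From constraints 2 and 6: t ≥ q and q ≥ 7, so t ≥ 7. From constraints 10 and 11: t ≤ p and p ≤ 1, so t ≤ 1. But 1 < 7, so no value of t works.

Unsatisfiable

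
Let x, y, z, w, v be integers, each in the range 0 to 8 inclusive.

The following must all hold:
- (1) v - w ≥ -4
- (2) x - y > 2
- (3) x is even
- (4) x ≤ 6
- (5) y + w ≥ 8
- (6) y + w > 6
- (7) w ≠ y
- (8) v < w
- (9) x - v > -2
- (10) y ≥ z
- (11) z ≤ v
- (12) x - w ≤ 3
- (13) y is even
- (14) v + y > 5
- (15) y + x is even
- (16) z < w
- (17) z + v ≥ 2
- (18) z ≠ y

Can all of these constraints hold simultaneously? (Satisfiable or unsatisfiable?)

Try x = 6, y = 2, z = 0, w = 6, v = 5.
Check constraint 1: v - w = -1; constraint 2: x - y = 4; constraint 5: y + w = 8. The remaining constraints are straightforward to verify.

Satisfiable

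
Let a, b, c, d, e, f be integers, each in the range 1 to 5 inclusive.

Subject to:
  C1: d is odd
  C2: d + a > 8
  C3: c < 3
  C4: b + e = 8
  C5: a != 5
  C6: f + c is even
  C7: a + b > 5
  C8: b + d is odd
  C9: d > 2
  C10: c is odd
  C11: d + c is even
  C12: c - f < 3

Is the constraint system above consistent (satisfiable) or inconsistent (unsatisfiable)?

The assignment a = 4, b = 4, c = 1, d = 5, e = 4, f = 1 works:
  constraint 2 holds since d + a = 9.
  constraint 4 holds since b + e = 8.
The rest check out directly.

Satisfiable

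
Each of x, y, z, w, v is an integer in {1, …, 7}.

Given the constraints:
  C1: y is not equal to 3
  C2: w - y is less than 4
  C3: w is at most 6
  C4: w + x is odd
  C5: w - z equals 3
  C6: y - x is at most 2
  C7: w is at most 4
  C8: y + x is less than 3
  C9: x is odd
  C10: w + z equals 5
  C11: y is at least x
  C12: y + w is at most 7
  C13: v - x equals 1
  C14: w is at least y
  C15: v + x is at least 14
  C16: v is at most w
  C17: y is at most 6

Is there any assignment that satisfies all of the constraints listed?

Unsatisfiable

From constraints 3 and 16: v ≤ w ≤ 6. From constraints 11 and 17: x ≤ y ≤ 6. Hence v + x ≤ 12. But constraint 15 requires v + x ≥ 14, and 14 > 12. Contradiction.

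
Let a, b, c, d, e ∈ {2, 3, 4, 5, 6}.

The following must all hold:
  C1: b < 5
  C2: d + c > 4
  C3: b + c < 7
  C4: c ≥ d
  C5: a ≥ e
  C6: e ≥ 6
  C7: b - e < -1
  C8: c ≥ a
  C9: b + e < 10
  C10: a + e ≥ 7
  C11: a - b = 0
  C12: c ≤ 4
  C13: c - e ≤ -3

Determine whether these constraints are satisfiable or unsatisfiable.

Unsatisfiable

From constraints 5 and 6: a ≥ e and e ≥ 6, so a ≥ 6. From constraints 8 and 12: a ≤ c and c ≤ 4, so a ≤ 4. But 4 < 6, so no value of a works.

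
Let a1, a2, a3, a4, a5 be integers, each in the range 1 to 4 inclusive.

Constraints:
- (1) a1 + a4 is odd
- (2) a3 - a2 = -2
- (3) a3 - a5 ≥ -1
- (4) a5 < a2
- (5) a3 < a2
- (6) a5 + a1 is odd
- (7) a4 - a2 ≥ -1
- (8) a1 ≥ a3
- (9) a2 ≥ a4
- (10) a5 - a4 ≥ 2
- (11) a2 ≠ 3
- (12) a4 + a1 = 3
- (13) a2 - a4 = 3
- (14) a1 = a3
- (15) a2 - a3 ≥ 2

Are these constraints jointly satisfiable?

Unsatisfiable

Constraints 3, 7, 10, and 15 give a2 − a3 ≥ 2, a3 − a5 ≥ -1, a5 − a4 ≥ 2, a4 − a2 ≥ -1.
Adding all 4 inequalities: the left sides telescope to 0, and the right sides sum to 2 + (-1) + 2 + (-1) = 2. So 0 ≥ 2, which is false.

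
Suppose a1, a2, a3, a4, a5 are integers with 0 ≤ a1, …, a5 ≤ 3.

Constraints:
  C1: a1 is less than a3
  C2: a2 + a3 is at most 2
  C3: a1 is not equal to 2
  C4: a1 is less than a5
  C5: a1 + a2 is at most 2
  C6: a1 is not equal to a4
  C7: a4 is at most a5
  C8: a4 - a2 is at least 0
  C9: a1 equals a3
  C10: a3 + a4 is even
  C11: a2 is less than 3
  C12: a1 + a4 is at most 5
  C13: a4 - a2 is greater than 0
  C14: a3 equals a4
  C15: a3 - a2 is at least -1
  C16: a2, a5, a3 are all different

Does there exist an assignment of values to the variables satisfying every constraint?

From constraints 9 and 14, a1 = a3 = a4, so a1 = a4. But constraint 6 says a1 ≠ a4. Contradiction.

Unsatisfiable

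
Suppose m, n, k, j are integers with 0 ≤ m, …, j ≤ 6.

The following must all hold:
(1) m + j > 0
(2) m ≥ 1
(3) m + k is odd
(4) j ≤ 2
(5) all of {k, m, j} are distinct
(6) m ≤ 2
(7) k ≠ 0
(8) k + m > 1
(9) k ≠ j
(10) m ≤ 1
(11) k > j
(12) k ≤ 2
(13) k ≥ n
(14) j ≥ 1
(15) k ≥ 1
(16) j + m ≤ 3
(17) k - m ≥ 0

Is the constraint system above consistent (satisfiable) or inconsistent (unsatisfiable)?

Constraints 2, 4, 6, 12, 14, and 15 confine each of k, m, j to the 2 values {1, 2}.
Constraint 5 requires all 3 of them to be distinct, but only 2 values are available — impossible by the pigeonhole principle.

Unsatisfiable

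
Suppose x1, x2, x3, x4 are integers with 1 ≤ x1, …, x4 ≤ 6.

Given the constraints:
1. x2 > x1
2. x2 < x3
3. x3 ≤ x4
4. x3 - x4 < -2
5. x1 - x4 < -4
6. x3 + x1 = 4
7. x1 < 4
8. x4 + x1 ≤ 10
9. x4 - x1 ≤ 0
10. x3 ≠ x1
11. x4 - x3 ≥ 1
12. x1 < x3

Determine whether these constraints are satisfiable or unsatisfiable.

Constraints 1, 2, 3, and 9 give x4 ≤ x1, x1 < x2, x2 < x3, x3 ≤ x4. Chaining: x4 ≤ x1 < x2 < x3 ≤ x4, which forces x4 < x4 — impossible.

Unsatisfiable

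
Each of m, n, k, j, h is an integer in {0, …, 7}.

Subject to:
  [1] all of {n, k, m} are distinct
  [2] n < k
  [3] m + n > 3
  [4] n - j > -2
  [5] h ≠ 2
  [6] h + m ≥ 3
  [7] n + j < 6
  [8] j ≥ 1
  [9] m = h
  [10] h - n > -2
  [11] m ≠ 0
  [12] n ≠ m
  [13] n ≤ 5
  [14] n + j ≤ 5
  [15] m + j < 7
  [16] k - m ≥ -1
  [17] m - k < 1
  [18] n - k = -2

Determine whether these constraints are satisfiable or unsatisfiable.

The assignment m = 3, n = 2, k = 4, j = 3, h = 3 works:
  constraint 3 holds since m + n = 5.
  constraint 4 holds since n - j = -1.
  constraint 6 holds since h + m = 6.
The rest check out directly.

Satisfiable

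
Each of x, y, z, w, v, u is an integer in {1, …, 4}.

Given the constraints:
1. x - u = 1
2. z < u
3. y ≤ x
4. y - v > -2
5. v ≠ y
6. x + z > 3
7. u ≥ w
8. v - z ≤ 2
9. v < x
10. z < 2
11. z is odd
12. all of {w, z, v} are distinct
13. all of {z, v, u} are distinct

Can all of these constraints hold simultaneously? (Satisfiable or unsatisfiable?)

Satisfiable

Take x = 4, y = 1, z = 1, w = 3, v = 2, u = 3. Then constraint 1: x - u = 1; constraint 4: y - v = -1, and every other listed constraint is also met.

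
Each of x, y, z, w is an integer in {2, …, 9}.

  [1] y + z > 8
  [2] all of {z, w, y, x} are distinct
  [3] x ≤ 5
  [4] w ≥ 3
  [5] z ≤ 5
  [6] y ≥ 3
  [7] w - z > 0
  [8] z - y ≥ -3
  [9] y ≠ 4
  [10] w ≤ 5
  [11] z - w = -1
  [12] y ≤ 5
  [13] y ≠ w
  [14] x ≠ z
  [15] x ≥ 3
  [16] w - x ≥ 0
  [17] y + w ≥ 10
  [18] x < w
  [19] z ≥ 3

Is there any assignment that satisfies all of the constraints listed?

Constraints 3, 4, 5, 6, 10, 12, 15, and 19 confine each of z, w, y, x to the 3 values {3, …, 5}.
Constraint 2 requires all 4 of them to be distinct, but only 3 values are available — impossible by the pigeonhole principle.

Unsatisfiable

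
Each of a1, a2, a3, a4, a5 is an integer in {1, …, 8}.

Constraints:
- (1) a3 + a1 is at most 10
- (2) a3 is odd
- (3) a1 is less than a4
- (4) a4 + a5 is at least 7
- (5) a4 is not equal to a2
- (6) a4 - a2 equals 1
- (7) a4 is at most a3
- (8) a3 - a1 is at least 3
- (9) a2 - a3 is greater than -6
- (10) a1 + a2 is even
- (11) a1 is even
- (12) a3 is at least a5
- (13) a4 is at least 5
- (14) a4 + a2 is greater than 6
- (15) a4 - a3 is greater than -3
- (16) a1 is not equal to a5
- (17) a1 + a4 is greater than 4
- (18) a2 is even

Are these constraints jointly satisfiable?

Setting (a1, a2, a3, a4, a5) = (2, 4, 7, 5, 3) satisfies everything: constraint 1: a3 + a1 = 9; constraint 4: a4 + a5 = 8, and the others follow.

Satisfiable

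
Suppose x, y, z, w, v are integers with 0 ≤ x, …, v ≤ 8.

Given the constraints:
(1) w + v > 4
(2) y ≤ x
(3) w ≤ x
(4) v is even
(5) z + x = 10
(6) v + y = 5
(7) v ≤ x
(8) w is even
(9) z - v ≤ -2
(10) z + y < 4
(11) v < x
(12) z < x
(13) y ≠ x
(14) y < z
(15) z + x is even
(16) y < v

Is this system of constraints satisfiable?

Satisfiable

Take x = 8, y = 1, z = 2, w = 2, v = 4. Then constraint 1: w + v = 6; constraint 5: z + x = 10; constraint 6: v + y = 5, and every other listed constraint is also met.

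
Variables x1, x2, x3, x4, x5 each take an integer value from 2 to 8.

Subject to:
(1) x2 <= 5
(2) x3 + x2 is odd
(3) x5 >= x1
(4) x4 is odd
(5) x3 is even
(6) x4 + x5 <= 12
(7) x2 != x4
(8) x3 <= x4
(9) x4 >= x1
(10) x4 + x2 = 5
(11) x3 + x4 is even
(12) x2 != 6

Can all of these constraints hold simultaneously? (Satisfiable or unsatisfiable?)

Constraint 5 makes x3 even and constraint 4 makes x4 odd, so x3 + x4 must be odd. Constraint 11 says x3 + x4 is even — contradiction.

Unsatisfiable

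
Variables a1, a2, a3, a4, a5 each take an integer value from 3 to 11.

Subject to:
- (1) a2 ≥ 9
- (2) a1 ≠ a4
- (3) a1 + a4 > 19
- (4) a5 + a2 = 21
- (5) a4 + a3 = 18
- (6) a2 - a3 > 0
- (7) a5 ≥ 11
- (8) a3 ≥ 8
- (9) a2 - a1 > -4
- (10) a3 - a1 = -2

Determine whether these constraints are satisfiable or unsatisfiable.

Satisfiable

Setting (a1, a2, a3, a4, a5) = (11, 10, 9, 9, 11) satisfies everything: constraint 3: a1 + a4 = 20; constraint 4: a5 + a2 = 21; constraint 5: a4 + a3 = 18, and the others follow.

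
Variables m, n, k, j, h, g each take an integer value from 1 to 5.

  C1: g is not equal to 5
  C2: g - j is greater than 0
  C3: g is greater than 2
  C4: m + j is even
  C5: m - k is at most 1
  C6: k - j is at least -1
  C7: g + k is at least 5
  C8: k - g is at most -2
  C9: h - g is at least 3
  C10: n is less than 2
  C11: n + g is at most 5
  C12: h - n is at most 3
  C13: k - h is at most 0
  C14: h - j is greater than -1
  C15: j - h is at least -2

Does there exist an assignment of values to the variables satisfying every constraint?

Constraints 6, 8, 9, and 15 give k − j ≥ -1, j − h ≥ -2, h − g ≥ 3, g − k ≥ 2.
Adding all 4 inequalities: the left sides telescope to 0, and the right sides sum to (-1) + (-2) + 3 + 2 = 2. So 0 ≥ 2, which is false.

Unsatisfiable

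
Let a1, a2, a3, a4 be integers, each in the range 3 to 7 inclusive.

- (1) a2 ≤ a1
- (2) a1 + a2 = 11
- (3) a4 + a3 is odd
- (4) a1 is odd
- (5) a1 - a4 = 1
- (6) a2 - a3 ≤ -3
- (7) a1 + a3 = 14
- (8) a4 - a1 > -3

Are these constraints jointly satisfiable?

Setting (a1, a2, a3, a4) = (7, 4, 7, 6) satisfies everything: constraint 2: a1 + a2 = 11; constraint 5: a1 - a4 = 1; constraint 6: a2 - a3 = -3, and the others follow.

Satisfiable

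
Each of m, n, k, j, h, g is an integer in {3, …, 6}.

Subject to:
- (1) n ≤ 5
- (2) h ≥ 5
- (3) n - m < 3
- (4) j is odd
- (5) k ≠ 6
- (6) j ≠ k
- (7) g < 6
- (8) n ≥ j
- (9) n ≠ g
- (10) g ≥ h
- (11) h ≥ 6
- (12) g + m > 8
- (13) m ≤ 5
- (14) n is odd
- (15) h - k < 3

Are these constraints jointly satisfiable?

From constraints 10 and 11: g ≥ h and h ≥ 6, so g ≥ 6. From constraint 7: g ≤ 5. But 5 < 6, so no value of g works.

Unsatisfiable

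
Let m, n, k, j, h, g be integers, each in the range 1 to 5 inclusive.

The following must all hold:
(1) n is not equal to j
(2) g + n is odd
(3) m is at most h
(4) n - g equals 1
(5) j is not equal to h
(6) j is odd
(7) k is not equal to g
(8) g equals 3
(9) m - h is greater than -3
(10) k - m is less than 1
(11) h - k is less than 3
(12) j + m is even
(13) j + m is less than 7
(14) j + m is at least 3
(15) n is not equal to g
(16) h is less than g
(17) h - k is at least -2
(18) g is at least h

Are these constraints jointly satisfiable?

Setting (m, n, k, j, h, g) = (1, 4, 1, 3, 1, 3) satisfies everything: constraint 4: n - g = 1; constraint 9: m - h = 0, and the others follow.

Satisfiable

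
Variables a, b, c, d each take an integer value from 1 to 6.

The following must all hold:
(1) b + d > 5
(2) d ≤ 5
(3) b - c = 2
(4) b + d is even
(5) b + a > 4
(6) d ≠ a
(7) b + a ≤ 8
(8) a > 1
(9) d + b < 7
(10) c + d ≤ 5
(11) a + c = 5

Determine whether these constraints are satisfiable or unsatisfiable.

Try a = 4, b = 3, c = 1, d = 3.
Check constraint 1: b + d = 6; constraint 3: b - c = 2. The remaining constraints are straightforward to verify.

Satisfiable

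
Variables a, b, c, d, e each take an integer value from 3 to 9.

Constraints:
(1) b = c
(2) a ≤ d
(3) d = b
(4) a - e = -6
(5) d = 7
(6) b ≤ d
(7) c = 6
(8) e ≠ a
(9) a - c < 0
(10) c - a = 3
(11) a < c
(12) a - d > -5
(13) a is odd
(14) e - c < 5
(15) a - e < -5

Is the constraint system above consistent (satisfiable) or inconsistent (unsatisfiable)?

Unsatisfiable

Constraint 5 fixes d = 7 and constraint 7 fixes c = 6. Constraints 1 and 3 give d = b = c, so d = c. But 7 ≠ 6 — contradiction.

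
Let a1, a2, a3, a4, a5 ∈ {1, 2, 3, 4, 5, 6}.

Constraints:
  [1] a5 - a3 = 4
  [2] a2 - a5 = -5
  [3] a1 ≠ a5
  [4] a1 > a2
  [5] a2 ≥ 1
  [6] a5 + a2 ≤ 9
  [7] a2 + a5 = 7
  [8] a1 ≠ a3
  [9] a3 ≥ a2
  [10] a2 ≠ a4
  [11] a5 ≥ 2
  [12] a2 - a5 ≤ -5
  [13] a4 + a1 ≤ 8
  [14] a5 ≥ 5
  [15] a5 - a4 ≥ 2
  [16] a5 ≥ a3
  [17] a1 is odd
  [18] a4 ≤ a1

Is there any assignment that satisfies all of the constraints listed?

One satisfying assignment is a1 = 3, a2 = 1, a3 = 2, a4 = 2, a5 = 6.
For the less obvious constraints — constraint 1: a5 - a3 = 4; constraint 2: a2 - a5 = -5; constraint 6: a5 + a2 = 7 — and the others hold by inspection.

Satisfiable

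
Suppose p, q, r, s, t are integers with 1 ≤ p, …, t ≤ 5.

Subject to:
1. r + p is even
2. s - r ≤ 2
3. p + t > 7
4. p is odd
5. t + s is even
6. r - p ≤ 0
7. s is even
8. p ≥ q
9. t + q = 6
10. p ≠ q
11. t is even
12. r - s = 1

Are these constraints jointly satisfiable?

Satisfiable

Setting (p, q, r, s, t) = (5, 2, 5, 4, 4) satisfies everything: constraint 2: s - r = -1; constraint 3: p + t = 9; constraint 6: r - p = 0, and the others follow.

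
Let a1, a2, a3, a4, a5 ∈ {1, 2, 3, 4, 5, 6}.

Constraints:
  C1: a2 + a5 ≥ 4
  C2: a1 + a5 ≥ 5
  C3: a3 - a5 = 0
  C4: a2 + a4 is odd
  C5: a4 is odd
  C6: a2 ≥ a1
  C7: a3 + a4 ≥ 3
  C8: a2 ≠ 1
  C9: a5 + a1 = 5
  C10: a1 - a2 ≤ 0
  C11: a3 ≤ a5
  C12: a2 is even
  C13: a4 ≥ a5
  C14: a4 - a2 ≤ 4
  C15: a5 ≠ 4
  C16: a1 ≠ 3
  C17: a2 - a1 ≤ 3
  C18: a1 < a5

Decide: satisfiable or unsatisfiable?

The assignment a1 = 2, a2 = 2, a3 = 3, a4 = 3, a5 = 3 works:
  constraint 1 holds since a2 + a5 = 5.
  constraint 2 holds since a1 + a5 = 5.
  constraint 3 holds since a3 - a5 = 0.
The rest check out directly.

Satisfiable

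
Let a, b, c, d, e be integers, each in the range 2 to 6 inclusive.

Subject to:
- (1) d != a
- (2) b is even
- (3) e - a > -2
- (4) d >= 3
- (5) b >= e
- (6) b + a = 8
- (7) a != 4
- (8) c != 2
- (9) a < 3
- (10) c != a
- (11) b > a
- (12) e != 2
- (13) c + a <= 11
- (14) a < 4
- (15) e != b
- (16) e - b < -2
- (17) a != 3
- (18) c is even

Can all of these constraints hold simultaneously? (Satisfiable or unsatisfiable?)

Take a = 2, b = 6, c = 6, d = 6, e = 3. Then constraint 3: e - a = 1; constraint 6: b + a = 8; constraint 13: c + a = 8, and every other listed constraint is also met.

Satisfiable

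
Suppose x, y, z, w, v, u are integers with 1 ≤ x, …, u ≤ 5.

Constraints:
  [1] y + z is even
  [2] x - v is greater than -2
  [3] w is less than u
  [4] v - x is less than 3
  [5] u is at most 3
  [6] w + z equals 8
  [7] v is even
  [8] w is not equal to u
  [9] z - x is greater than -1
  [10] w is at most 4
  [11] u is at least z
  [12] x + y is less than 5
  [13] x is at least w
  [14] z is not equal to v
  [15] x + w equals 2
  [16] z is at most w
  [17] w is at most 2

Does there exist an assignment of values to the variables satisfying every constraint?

From constraint 10: w ≤ 4. From constraints 5 and 11: z ≤ u ≤ 3. Hence w + z ≤ 7. But constraint 6 requires w + z = 8, and 8 > 7. Contradiction.

Unsatisfiable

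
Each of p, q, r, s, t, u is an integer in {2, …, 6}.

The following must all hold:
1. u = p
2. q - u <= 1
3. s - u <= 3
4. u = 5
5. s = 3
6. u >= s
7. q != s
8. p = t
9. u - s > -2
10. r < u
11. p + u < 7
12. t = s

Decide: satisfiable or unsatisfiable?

Unsatisfiable

Constraint 4 fixes u = 5 and constraint 5 fixes s = 3. Constraints 1, 8, and 12 give u = p = t = s, so u = s. But 5 ≠ 3 — contradiction.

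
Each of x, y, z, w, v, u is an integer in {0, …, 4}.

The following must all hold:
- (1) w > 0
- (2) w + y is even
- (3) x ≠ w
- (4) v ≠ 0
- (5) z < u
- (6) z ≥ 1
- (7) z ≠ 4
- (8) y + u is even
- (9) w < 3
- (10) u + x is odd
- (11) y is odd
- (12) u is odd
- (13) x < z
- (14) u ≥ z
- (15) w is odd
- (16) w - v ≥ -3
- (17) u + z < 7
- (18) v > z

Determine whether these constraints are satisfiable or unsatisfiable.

Take x = 0, y = 1, z = 1, w = 1, v = 3, u = 3. Then constraint 2: w + y = 2 is even; constraint 16: w - v = -2; constraint 17: u + z = 4, and every other listed constraint is also met.

Satisfiable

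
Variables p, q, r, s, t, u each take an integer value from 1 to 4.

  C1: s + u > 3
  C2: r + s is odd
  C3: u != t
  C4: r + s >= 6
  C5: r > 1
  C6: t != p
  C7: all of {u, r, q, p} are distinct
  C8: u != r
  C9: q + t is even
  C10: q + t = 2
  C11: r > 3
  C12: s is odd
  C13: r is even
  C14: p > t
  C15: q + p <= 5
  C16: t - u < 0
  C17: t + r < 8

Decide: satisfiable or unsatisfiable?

Take p = 3, q = 1, r = 4, s = 3, t = 1, u = 2. Then constraint 1: s + u = 5; constraint 4: r + s = 7, and every other listed constraint is also met.

Satisfiable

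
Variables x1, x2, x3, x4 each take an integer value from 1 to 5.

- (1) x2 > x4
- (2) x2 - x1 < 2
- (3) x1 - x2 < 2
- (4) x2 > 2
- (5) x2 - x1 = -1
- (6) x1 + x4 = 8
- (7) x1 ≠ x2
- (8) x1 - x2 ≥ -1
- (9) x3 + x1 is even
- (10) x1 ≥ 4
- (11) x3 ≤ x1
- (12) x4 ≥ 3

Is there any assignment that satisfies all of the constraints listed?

Take x1 = 5, x2 = 4, x3 = 1, x4 = 3. Then constraint 2: x2 - x1 = -1; constraint 3: x1 - x2 = 1, and every other listed constraint is also met.

Satisfiable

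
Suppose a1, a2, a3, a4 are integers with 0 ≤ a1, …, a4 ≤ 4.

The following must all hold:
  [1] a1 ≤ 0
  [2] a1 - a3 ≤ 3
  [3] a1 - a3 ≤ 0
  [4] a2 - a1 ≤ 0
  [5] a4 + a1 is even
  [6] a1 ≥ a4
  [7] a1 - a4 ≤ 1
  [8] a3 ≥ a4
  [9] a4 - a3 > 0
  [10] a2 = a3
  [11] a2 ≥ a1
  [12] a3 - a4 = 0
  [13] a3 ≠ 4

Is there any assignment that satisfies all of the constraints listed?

Unsatisfiable

Constraints 3, 6, and 9 give a4 ≤ a1, a1 ≤ a3, a3 < a4. Chaining: a4 ≤ a1 ≤ a3 < a4, which forces a4 < a4 — impossible.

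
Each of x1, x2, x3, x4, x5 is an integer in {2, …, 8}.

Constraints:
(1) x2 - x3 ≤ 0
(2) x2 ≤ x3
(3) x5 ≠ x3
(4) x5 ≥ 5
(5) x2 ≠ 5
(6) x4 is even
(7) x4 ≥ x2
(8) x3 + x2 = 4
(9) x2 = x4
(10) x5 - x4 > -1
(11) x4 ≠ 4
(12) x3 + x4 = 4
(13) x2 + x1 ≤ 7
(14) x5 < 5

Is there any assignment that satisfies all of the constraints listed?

From constraint 4: x5 ≥ 5. From constraint 14: x5 ≤ 4. But 4 < 5, so no value of x5 works.

Unsatisfiable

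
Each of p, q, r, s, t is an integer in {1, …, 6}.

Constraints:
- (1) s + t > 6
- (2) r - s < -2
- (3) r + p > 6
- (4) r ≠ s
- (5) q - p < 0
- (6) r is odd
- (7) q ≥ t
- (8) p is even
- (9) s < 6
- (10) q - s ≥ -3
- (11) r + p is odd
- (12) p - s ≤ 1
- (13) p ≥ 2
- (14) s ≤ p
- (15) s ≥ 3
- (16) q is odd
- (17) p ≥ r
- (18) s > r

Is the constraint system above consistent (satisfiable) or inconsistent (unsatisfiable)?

Setting (p, q, r, s, t) = (6, 5, 1, 5, 3) satisfies everything: constraint 1: s + t = 8; constraint 2: r - s = -4, and the others follow.

Satisfiable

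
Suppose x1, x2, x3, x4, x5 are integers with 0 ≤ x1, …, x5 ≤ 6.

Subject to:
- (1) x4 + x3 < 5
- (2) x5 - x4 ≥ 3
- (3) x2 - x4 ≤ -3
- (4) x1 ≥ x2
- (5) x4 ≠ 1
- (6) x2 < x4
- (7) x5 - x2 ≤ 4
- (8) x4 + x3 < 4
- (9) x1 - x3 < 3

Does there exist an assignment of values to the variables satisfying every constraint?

Constraints 2, 3, and 7 give x2 − x5 ≥ -4, x5 − x4 ≥ 3, x4 − x2 ≥ 3.
Adding all 3 inequalities: the left sides telescope to 0, and the right sides sum to (-4) + 3 + 3 = 2. So 0 ≥ 2, which is false.

Unsatisfiable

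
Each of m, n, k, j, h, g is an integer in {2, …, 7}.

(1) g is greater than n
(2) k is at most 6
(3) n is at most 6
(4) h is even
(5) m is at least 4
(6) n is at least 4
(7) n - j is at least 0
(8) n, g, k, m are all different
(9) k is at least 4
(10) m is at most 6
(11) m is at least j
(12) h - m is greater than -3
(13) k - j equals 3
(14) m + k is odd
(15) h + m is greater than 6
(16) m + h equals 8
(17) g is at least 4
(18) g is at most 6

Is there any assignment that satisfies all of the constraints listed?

Constraints 2, 3, 5, 6, 9, 10, 17, and 18 confine each of n, g, k, m to the 3 values {4, …, 6}.
Constraint 8 requires all 4 of them to be distinct, but only 3 values are available — impossible by the pigeonhole principle.

Unsatisfiable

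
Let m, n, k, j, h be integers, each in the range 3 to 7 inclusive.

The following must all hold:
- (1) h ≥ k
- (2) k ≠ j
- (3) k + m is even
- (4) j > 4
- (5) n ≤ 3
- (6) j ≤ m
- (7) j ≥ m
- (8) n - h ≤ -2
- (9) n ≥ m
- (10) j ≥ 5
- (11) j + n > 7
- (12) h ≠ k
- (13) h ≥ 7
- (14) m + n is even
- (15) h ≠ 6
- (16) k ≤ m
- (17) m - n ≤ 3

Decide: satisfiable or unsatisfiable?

From constraints 6 and 10: m ≥ j and j ≥ 5, so m ≥ 5. From constraints 5 and 9: m ≤ n and n ≤ 3, so m ≤ 3. But 3 < 5, so no value of m works.

Unsatisfiable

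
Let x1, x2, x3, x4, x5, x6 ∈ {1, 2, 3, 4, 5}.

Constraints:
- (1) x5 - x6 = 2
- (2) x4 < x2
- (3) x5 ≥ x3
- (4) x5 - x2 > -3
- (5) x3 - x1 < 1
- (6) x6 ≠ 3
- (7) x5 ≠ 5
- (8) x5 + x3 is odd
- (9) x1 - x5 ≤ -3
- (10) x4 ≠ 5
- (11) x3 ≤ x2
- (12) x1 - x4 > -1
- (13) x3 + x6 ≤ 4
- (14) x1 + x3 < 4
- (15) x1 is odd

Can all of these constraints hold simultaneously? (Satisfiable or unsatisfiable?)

Setting (x1, x2, x3, x4, x5, x6) = (1, 4, 1, 1, 4, 2) satisfies everything: constraint 1: x5 - x6 = 2; constraint 4: x5 - x2 = 0, and the others follow.

Satisfiable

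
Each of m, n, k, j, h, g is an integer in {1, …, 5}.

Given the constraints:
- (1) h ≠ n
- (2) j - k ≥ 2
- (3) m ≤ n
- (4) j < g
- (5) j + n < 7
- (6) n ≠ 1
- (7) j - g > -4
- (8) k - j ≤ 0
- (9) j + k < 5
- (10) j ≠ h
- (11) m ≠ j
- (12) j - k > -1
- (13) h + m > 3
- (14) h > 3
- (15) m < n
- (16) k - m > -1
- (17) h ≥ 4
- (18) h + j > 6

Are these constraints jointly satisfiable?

One satisfying assignment is m = 1, n = 2, k = 1, j = 3, h = 4, g = 4.
For the less obvious constraints — constraint 2: j - k = 2; constraint 5: j + n = 5 — and the others hold by inspection.

Satisfiable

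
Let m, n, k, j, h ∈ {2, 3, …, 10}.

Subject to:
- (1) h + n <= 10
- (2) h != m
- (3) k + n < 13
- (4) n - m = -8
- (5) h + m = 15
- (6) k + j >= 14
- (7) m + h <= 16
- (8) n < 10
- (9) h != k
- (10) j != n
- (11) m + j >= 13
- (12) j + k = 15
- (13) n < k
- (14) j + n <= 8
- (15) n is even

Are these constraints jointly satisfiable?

Satisfiable

One satisfying assignment is m = 10, n = 2, k = 10, j = 5, h = 5.
For the less obvious constraints — constraint 1: h + n = 7; constraint 3: k + n = 12; constraint 4: n - m = -8 — and the others hold by inspection.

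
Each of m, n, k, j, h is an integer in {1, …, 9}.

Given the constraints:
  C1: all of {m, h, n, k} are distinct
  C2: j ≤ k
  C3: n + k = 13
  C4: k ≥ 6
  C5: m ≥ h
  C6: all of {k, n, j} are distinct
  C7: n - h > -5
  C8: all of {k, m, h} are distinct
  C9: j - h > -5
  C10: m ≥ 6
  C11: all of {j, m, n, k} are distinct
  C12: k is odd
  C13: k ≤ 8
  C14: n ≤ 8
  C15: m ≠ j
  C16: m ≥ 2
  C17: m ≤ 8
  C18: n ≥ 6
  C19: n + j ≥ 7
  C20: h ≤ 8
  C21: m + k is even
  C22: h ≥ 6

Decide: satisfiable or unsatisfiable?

Unsatisfiable

Constraints 4, 10, 13, 14, 17, 18, 20, and 22 confine each of m, h, n, k to the 3 values {6, …, 8}.
Constraint 1 requires all 4 of them to be distinct, but only 3 values are available — impossible by the pigeonhole principle.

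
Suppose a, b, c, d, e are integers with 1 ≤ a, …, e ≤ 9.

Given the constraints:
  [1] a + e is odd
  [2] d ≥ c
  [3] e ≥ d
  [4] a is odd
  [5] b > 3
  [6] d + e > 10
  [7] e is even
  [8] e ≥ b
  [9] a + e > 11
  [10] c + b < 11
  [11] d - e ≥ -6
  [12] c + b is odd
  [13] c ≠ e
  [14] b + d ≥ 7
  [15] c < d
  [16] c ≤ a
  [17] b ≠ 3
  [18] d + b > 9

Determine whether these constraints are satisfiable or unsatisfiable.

Setting (a, b, c, d, e) = (5, 5, 4, 5, 8) satisfies everything: constraint 6: d + e = 13; constraint 9: a + e = 13, and the others follow.

Satisfiable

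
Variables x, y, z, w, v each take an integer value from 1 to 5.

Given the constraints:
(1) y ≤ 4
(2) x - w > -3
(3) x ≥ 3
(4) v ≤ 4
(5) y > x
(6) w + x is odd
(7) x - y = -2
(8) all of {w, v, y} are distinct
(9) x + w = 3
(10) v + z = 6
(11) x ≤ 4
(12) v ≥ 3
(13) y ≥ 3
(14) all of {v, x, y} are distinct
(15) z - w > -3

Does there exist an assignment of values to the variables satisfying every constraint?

Unsatisfiable

Constraints 1, 3, 4, 11, 12, and 13 confine each of v, x, y to the 2 values {3, 4}.
Constraint 14 requires all 3 of them to be distinct, but only 2 values are available — impossible by the pigeonhole principle.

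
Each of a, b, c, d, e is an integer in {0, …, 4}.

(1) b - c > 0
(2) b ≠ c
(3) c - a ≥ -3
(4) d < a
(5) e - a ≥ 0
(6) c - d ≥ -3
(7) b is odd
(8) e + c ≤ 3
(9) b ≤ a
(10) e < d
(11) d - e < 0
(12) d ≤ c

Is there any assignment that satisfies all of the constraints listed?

Unsatisfiable

Constraints 1, 5, 9, 10, and 12 give d ≤ c, c < b, b ≤ a, a ≤ e, e < d. Chaining: d ≤ c < b ≤ a ≤ e < d, which forces d < d — impossible.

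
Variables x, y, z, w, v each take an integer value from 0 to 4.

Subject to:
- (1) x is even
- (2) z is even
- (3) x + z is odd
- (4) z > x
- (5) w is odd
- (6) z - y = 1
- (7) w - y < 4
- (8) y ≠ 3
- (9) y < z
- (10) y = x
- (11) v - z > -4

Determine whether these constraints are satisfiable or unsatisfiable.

Constraint 1 makes x even and constraint 2 makes z even, so x + z must be even. Constraint 3 says x + z is odd — contradiction.

Unsatisfiable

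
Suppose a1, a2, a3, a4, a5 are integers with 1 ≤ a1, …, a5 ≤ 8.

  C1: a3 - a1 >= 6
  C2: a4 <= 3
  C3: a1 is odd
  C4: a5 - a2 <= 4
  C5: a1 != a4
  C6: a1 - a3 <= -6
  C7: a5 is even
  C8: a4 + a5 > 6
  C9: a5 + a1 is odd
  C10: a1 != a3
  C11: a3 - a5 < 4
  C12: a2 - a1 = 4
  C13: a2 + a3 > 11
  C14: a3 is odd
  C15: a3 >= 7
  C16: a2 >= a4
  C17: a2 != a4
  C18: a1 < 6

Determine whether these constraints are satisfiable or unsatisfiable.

The assignment a1 = 1, a2 = 5, a3 = 7, a4 = 2, a5 = 6 works:
  constraint 1 holds since a3 - a1 = 6.
  constraint 4 holds since a5 - a2 = 1.
The rest check out directly.

Satisfiable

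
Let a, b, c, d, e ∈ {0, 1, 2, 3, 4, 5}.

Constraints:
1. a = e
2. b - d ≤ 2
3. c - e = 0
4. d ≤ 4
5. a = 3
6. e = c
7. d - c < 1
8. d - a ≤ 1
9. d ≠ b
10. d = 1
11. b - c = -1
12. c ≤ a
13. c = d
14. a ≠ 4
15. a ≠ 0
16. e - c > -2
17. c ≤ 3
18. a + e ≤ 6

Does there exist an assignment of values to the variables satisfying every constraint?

Unsatisfiable

Constraint 5 fixes a = 3 and constraint 10 fixes d = 1. Constraints 1, 6, and 13 give a = e = c = d, so a = d. But 3 ≠ 1 — contradiction.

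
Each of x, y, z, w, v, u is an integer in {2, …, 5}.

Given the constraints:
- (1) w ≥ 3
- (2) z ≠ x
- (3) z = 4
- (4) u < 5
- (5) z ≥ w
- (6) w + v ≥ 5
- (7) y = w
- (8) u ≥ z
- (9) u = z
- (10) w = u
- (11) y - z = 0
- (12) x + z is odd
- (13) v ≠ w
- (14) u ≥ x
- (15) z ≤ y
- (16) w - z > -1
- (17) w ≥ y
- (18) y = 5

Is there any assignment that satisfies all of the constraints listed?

Constraint 18 fixes y = 5 and constraint 3 fixes z = 4. Constraints 7, 9, and 10 give y = w = u = z, so y = z. But 5 ≠ 4 — contradiction.

Unsatisfiable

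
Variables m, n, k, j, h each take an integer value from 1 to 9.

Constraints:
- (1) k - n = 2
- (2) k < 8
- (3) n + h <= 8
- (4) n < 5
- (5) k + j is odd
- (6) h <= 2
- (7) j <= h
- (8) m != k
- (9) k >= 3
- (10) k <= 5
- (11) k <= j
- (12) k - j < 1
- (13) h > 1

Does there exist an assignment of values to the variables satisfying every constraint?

Unsatisfiable

From constraints 9 and 11: j ≥ k and k ≥ 3, so j ≥ 3. From constraints 6 and 7: j ≤ h and h ≤ 2, so j ≤ 2. But 2 < 3, so no value of j works.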